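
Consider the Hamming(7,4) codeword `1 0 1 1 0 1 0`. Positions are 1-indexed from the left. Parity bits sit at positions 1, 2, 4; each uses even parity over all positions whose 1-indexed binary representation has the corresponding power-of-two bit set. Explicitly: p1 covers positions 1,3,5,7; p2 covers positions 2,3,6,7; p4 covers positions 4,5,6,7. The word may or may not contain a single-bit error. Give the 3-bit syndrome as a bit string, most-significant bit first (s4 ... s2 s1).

s1: b1⊕b3⊕b5⊕b7 = 1⊕1⊕0⊕0 = 0
s2: b2⊕b3⊕b6⊕b7 = 0⊕1⊕1⊕0 = 0
s4: b4⊕b5⊕b6⊕b7 = 1⊕0⊕1⊕0 = 0
Syndrome (s4...s1) = 000 → position 0 (no error).

000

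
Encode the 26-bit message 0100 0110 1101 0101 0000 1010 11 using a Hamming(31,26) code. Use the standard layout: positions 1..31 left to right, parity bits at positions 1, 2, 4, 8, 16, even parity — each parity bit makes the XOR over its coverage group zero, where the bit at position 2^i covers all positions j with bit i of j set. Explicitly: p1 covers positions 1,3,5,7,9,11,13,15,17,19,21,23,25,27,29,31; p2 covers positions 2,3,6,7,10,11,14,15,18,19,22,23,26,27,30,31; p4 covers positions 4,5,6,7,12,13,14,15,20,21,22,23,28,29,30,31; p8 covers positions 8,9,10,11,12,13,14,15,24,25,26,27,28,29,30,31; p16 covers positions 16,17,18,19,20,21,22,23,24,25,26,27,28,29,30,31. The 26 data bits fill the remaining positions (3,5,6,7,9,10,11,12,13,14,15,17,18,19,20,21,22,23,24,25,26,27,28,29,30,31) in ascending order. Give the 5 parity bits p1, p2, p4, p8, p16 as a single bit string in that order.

Place data bits at non-power-of-two positions: b3=0, b5=1, b6=0, b7=0, b9=0, b10=1, b11=1, b12=0, b13=1, b14=1, b15=0, b17=1, b18=0, b19=1, b20=0, b21=1, b22=0, b23=0, b24=0, b25=0, b26=1, b27=0, b28=1, b29=0, b30=1, b31=1.
p1 = XOR of data positions {3,5,7,9,11,13,15,17,19,21,23,25,27,29,31} = 0⊕1⊕0⊕0⊕1⊕1⊕0⊕1⊕1⊕1⊕0⊕0⊕0⊕0⊕1 = 1
p2 = XOR of data positions {3,6,7,10,11,14,15,18,19,22,23,26,27,30,31} = 0⊕0⊕0⊕1⊕1⊕1⊕0⊕0⊕1⊕0⊕0⊕1⊕0⊕1⊕1 = 1
p4 = XOR of data positions {5,6,7,12,13,14,15,20,21,22,23,28,29,30,31} = 1⊕0⊕0⊕0⊕1⊕1⊕0⊕0⊕1⊕0⊕0⊕1⊕0⊕1⊕1 = 1
p8 = XOR of data positions {9,10,11,12,13,14,15,24,25,26,27,28,29,30,31} = 0⊕1⊕1⊕0⊕1⊕1⊕0⊕0⊕0⊕1⊕0⊕1⊕0⊕1⊕1 = 0
p16 = XOR of data positions {17,18,19,20,21,22,23,24,25,26,27,28,29,30,31} = 1⊕0⊕1⊕0⊕1⊕0⊕0⊕0⊕0⊕1⊕0⊕1⊕0⊕1⊕1 = 1
Parity bits p1,p2,p4,p8,p16 = 11101

11101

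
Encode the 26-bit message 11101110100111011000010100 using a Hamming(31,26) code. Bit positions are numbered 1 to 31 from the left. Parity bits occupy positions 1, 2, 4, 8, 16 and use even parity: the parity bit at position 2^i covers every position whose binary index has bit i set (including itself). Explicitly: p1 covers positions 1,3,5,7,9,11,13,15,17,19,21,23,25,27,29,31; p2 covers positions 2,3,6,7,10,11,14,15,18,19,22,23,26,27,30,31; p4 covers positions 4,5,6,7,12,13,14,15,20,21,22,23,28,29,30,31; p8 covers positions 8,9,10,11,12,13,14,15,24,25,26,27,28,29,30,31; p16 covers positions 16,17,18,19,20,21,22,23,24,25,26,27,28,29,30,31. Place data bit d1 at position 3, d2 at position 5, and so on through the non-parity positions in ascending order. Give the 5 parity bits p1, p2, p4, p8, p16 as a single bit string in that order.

Place data bits at non-power-of-two positions: b3=1, b5=1, b6=1, b7=0, b9=1, b10=1, b11=1, b12=0, b13=1, b14=0, b15=0, b17=1, b18=1, b19=1, b20=0, b21=1, b22=1, b23=0, b24=0, b25=0, b26=0, b27=1, b28=0, b29=1, b30=0, b31=0.
p1 = XOR of data positions {3,5,7,9,11,13,15,17,19,21,23,25,27,29,31} = 1⊕1⊕0⊕1⊕1⊕1⊕0⊕1⊕1⊕1⊕0⊕0⊕1⊕1⊕0 = 0
p2 = XOR of data positions {3,6,7,10,11,14,15,18,19,22,23,26,27,30,31} = 1⊕1⊕0⊕1⊕1⊕0⊕0⊕1⊕1⊕1⊕0⊕0⊕1⊕0⊕0 = 0
p4 = XOR of data positions {5,6,7,12,13,14,15,20,21,22,23,28,29,30,31} = 1⊕1⊕0⊕0⊕1⊕0⊕0⊕0⊕1⊕1⊕0⊕0⊕1⊕0⊕0 = 0
p8 = XOR of data positions {9,10,11,12,13,14,15,24,25,26,27,28,29,30,31} = 1⊕1⊕1⊕0⊕1⊕0⊕0⊕0⊕0⊕0⊕1⊕0⊕1⊕0⊕0 = 0
p16 = XOR of data positions {17,18,19,20,21,22,23,24,25,26,27,28,29,30,31} = 1⊕1⊕1⊕0⊕1⊕1⊕0⊕0⊕0⊕0⊕1⊕0⊕1⊕0⊕0 = 1
Parity bits p1,p2,p4,p8,p16 = 00001

00001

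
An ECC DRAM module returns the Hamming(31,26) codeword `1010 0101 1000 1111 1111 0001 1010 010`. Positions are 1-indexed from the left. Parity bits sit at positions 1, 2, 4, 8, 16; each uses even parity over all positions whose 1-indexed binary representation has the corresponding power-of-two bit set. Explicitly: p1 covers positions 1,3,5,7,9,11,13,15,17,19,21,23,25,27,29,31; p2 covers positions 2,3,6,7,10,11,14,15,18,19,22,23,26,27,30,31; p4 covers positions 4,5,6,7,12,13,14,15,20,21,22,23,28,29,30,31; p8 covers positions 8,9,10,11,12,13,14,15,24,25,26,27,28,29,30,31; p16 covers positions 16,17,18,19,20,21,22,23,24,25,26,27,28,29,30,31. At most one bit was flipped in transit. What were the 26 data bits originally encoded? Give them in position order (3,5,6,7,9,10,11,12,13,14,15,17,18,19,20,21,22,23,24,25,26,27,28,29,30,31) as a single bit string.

s1: b1⊕b3⊕b5⊕b7⊕b9⊕b11⊕b13⊕b15⊕b17⊕b19⊕b21⊕b23⊕b25⊕b27⊕b29⊕b31 = 1⊕1⊕0⊕0⊕1⊕0⊕1⊕1⊕1⊕1⊕0⊕0⊕1⊕1⊕0⊕0 = 1
s2: b2⊕b3⊕b6⊕b7⊕b10⊕b11⊕b14⊕b15⊕b18⊕b19⊕b22⊕b23⊕b26⊕b27⊕b30⊕b31 = 0⊕1⊕1⊕0⊕0⊕0⊕1⊕1⊕1⊕1⊕0⊕0⊕0⊕1⊕1⊕0 = 0
s4: b4⊕b5⊕b6⊕b7⊕b12⊕b13⊕b14⊕b15⊕b20⊕b21⊕b22⊕b23⊕b28⊕b29⊕b30⊕b31 = 0⊕0⊕1⊕0⊕0⊕1⊕1⊕1⊕1⊕0⊕0⊕0⊕0⊕0⊕1⊕0 = 0
s8: b8⊕b9⊕b10⊕b11⊕b12⊕b13⊕b14⊕b15⊕b24⊕b25⊕b26⊕b27⊕b28⊕b29⊕b30⊕b31 = 1⊕1⊕0⊕0⊕0⊕1⊕1⊕1⊕1⊕1⊕0⊕1⊕0⊕0⊕1⊕0 = 1
s16: b16⊕b17⊕b18⊕b19⊕b20⊕b21⊕b22⊕b23⊕b24⊕b25⊕b26⊕b27⊕b28⊕b29⊕b30⊕b31 = 1⊕1⊕1⊕1⊕1⊕0⊕0⊕0⊕1⊕1⊕0⊕1⊕0⊕0⊕1⊕0 = 1
Syndrome (s16...s1) = 11001 → position 25.
Flip bit 25: corrected codeword = 1010010110001111111100010010010
Data bits at positions 3,5,6,7,9,10,11,12,13,14,15,17,18,19,20,21,22,23,24,25,26,27,28,29,30,31: 10101000111111100010010010

10101000111111100010010010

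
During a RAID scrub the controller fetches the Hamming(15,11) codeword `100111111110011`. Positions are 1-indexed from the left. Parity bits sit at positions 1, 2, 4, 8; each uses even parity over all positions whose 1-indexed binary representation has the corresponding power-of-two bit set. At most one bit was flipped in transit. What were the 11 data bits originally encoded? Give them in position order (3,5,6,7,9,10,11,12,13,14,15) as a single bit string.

s1: b1⊕b3⊕b5⊕b7⊕b9⊕b11⊕b13⊕b15 = 1⊕0⊕1⊕1⊕1⊕1⊕0⊕1 = 0
s2: b2⊕b3⊕b6⊕b7⊕b10⊕b11⊕b14⊕b15 = 0⊕0⊕1⊕1⊕1⊕1⊕1⊕1 = 0
s4: b4⊕b5⊕b6⊕b7⊕b12⊕b13⊕b14⊕b15 = 1⊕1⊕1⊕1⊕0⊕0⊕1⊕1 = 0
s8: b8⊕b9⊕b10⊕b11⊕b12⊕b13⊕b14⊕b15 = 1⊕1⊕1⊕1⊕0⊕0⊕1⊕1 = 0
Syndrome (s8...s1) = 0000 → position 0 (no error).
No correction needed.
Data bits at positions 3,5,6,7,9,10,11,12,13,14,15: 01111110011

01111110011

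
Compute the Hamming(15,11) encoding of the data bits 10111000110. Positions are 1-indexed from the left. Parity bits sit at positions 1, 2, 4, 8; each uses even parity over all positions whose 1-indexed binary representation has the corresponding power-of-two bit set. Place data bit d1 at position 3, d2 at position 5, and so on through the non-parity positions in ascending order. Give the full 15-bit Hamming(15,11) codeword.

Place data bits at non-power-of-two positions: b3=1, b5=0, b6=1, b7=1, b9=1, b10=0, b11=0, b12=0, b13=1, b14=1, b15=0.
p1 = XOR of data positions {3,5,7,9,11,13,15} = 1⊕0⊕1⊕1⊕0⊕1⊕0 = 0
p2 = XOR of data positions {3,6,7,10,11,14,15} = 1⊕1⊕1⊕0⊕0⊕1⊕0 = 0
p4 = XOR of data positions {5,6,7,12,13,14,15} = 0⊕1⊕1⊕0⊕1⊕1⊕0 = 0
p8 = XOR of data positions {9,10,11,12,13,14,15} = 1⊕0⊕0⊕0⊕1⊕1⊕0 = 1
Codeword b1..b15 = 001001111000110

001001111000110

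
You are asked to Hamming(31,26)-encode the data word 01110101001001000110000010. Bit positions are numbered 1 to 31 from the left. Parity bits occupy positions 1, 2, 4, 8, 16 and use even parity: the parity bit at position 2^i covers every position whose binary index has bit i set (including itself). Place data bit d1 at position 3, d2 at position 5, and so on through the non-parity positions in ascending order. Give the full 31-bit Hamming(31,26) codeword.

Place data bits at non-power-of-two positions: b3=0, b5=1, b6=1, b7=1, b9=0, b10=1, b11=0, b12=1, b13=0, b14=0, b15=1, b17=0, b18=0, b19=1, b20=0, b21=0, b22=0, b23=1, b24=1, b25=0, b26=0, b27=0, b28=0, b29=0, b30=1, b31=0.
p1 = XOR of data positions {3,5,7,9,11,13,15,17,19,21,23,25,27,29,31} = 0⊕1⊕1⊕0⊕0⊕0⊕1⊕0⊕1⊕0⊕1⊕0⊕0⊕0⊕0 = 1
p2 = XOR of data positions {3,6,7,10,11,14,15,18,19,22,23,26,27,30,31} = 0⊕1⊕1⊕1⊕0⊕0⊕1⊕0⊕1⊕0⊕1⊕0⊕0⊕1⊕0 = 1
p4 = XOR of data positions {5,6,7,12,13,14,15,20,21,22,23,28,29,30,31} = 1⊕1⊕1⊕1⊕0⊕0⊕1⊕0⊕0⊕0⊕1⊕0⊕0⊕1⊕0 = 1
p8 = XOR of data positions {9,10,11,12,13,14,15,24,25,26,27,28,29,30,31} = 0⊕1⊕0⊕1⊕0⊕0⊕1⊕1⊕0⊕0⊕0⊕0⊕0⊕1⊕0 = 1
p16 = XOR of data positions {17,18,19,20,21,22,23,24,25,26,27,28,29,30,31} = 0⊕0⊕1⊕0⊕0⊕0⊕1⊕1⊕0⊕0⊕0⊕0⊕0⊕1⊕0 = 0
Codeword b1..b31 = 1101111101010010001000110000010

1101111101010010001000110000010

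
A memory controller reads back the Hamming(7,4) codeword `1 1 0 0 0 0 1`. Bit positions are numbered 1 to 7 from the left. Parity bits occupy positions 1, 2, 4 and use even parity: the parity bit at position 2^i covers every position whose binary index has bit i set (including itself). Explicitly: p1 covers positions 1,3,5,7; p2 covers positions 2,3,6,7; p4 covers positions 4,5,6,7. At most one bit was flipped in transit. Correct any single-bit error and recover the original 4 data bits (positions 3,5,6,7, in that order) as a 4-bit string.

s1: b1⊕b3⊕b5⊕b7 = 1⊕0⊕0⊕1 = 0
s2: b2⊕b3⊕b6⊕b7 = 1⊕0⊕0⊕1 = 0
s4: b4⊕b5⊕b6⊕b7 = 0⊕0⊕0⊕1 = 1
Syndrome (s4...s1) = 100 → position 4.
Flip bit 4: corrected codeword = 1101001
Data bits at positions 3,5,6,7: 0001

0001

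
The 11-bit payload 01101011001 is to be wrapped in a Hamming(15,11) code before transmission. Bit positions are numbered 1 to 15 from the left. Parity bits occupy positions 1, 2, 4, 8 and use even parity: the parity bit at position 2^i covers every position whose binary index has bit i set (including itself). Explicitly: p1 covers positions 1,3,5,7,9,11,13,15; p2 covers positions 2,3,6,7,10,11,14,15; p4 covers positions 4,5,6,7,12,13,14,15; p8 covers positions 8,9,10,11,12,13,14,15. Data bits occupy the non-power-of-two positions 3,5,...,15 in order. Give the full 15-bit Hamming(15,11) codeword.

Place data bits at non-power-of-two positions: b3=0, b5=1, b6=1, b7=0, b9=1, b10=0, b11=1, b12=1, b13=0, b14=0, b15=1.
p1 = XOR of data positions {3,5,7,9,11,13,15} = 0⊕1⊕0⊕1⊕1⊕0⊕1 = 0
p2 = XOR of data positions {3,6,7,10,11,14,15} = 0⊕1⊕0⊕0⊕1⊕0⊕1 = 1
p4 = XOR of data positions {5,6,7,12,13,14,15} = 1⊕1⊕0⊕1⊕0⊕0⊕1 = 0
p8 = XOR of data positions {9,10,11,12,13,14,15} = 1⊕0⊕1⊕1⊕0⊕0⊕1 = 0
Codeword b1..b15 = 010011001011001

010011001011001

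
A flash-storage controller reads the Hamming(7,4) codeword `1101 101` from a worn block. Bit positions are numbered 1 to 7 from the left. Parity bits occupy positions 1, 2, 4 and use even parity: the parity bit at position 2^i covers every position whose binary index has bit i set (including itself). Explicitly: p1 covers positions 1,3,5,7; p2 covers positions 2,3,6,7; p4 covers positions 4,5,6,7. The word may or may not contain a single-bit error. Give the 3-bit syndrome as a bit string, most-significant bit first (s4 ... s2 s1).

s1: b1⊕b3⊕b5⊕b7 = 1⊕0⊕1⊕1 = 1
s2: b2⊕b3⊕b6⊕b7 = 1⊕0⊕0⊕1 = 0
s4: b4⊕b5⊕b6⊕b7 = 1⊕1⊕0⊕1 = 1
Syndrome (s4...s1) = 101 → position 5.

101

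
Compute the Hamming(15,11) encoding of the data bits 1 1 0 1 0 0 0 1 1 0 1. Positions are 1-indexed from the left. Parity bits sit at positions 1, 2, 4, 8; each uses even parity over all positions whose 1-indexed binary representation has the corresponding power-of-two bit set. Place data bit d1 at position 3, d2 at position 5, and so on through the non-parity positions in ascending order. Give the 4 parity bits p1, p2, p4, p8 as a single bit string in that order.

Place data bits at non-power-of-two positions: b3=1, b5=1, b6=0, b7=1, b9=0, b10=0, b11=0, b12=1, b13=1, b14=0, b15=1.
p1 = XOR of data positions {3,5,7,9,11,13,15} = 1⊕1⊕1⊕0⊕0⊕1⊕1 = 1
p2 = XOR of data positions {3,6,7,10,11,14,15} = 1⊕0⊕1⊕0⊕0⊕0⊕1 = 1
p4 = XOR of data positions {5,6,7,12,13,14,15} = 1⊕0⊕1⊕1⊕1⊕0⊕1 = 1
p8 = XOR of data positions {9,10,11,12,13,14,15} = 0⊕0⊕0⊕1⊕1⊕0⊕1 = 1
Parity bits p1,p2,p4,p8 = 1111

1111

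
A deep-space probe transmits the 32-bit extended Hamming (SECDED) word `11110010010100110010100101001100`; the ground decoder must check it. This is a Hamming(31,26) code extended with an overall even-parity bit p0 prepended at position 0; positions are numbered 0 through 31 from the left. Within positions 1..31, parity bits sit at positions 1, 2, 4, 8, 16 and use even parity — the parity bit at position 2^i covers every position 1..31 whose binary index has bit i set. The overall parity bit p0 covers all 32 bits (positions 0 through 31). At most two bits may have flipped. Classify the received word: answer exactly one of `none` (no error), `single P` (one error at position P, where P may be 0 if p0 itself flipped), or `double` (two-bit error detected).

single 12

s1: b1⊕b3⊕b5⊕b7⊕b9⊕b11⊕b13⊕b15⊕b17⊕b19⊕b21⊕b23⊕b25⊕b27⊕b29⊕b31 = 1⊕1⊕0⊕0⊕1⊕1⊕0⊕1⊕0⊕0⊕0⊕1⊕1⊕0⊕1⊕0 = 0
s2: b2⊕b3⊕b6⊕b7⊕b10⊕b11⊕b14⊕b15⊕b18⊕b19⊕b22⊕b23⊕b26⊕b27⊕b30⊕b31 = 1⊕1⊕1⊕0⊕0⊕1⊕1⊕1⊕1⊕0⊕0⊕1⊕0⊕0⊕0⊕0 = 0
s4: b4⊕b5⊕b6⊕b7⊕b12⊕b13⊕b14⊕b15⊕b20⊕b21⊕b22⊕b23⊕b28⊕b29⊕b30⊕b31 = 0⊕0⊕1⊕0⊕0⊕0⊕1⊕1⊕1⊕0⊕0⊕1⊕1⊕1⊕0⊕0 = 1
s8: b8⊕b9⊕b10⊕b11⊕b12⊕b13⊕b14⊕b15⊕b24⊕b25⊕b26⊕b27⊕b28⊕b29⊕b30⊕b31 = 0⊕1⊕0⊕1⊕0⊕0⊕1⊕1⊕0⊕1⊕0⊕0⊕1⊕1⊕0⊕0 = 1
s16: b16⊕b17⊕b18⊕b19⊕b20⊕b21⊕b22⊕b23⊕b24⊕b25⊕b26⊕b27⊕b28⊕b29⊕b30⊕b31 = 0⊕0⊕1⊕0⊕1⊕0⊕0⊕1⊕0⊕1⊕0⊕0⊕1⊕1⊕0⊕0 = 0
Syndrome (s16...s1) = 01100 → position 12.
Overall parity (XOR of all 32 bits, including p0): 1⊕1⊕1⊕1⊕0⊕0⊕1⊕0⊕0⊕1⊕0⊕1⊕0⊕0⊕1⊕1⊕0⊕0⊕1⊕0⊕1⊕0⊕0⊕1⊕0⊕1⊕0⊕0⊕1⊕1⊕0⊕0 = 1
Overall=1, syndrome position=12 → single-bit error at position 12.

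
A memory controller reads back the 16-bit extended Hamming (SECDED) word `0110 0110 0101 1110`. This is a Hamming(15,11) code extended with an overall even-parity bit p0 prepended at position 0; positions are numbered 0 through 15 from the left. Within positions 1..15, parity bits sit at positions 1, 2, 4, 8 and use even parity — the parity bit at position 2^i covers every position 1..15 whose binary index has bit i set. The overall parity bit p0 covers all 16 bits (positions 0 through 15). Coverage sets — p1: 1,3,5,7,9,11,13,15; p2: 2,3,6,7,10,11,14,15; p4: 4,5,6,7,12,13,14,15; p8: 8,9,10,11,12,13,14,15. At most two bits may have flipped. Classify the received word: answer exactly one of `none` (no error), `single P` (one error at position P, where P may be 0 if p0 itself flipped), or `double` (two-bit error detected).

single 13

s1: b1⊕b3⊕b5⊕b7⊕b9⊕b11⊕b13⊕b15 = 1⊕0⊕1⊕0⊕1⊕1⊕1⊕0 = 1
s2: b2⊕b3⊕b6⊕b7⊕b10⊕b11⊕b14⊕b15 = 1⊕0⊕1⊕0⊕0⊕1⊕1⊕0 = 0
s4: b4⊕b5⊕b6⊕b7⊕b12⊕b13⊕b14⊕b15 = 0⊕1⊕1⊕0⊕1⊕1⊕1⊕0 = 1
s8: b8⊕b9⊕b10⊕b11⊕b12⊕b13⊕b14⊕b15 = 0⊕1⊕0⊕1⊕1⊕1⊕1⊕0 = 1
Syndrome (s8...s1) = 1101 → position 13.
Overall parity (XOR of all 16 bits, including p0): 0⊕1⊕1⊕0⊕0⊕1⊕1⊕0⊕0⊕1⊕0⊕1⊕1⊕1⊕1⊕0 = 1
Overall=1, syndrome position=13 → single-bit error at position 13.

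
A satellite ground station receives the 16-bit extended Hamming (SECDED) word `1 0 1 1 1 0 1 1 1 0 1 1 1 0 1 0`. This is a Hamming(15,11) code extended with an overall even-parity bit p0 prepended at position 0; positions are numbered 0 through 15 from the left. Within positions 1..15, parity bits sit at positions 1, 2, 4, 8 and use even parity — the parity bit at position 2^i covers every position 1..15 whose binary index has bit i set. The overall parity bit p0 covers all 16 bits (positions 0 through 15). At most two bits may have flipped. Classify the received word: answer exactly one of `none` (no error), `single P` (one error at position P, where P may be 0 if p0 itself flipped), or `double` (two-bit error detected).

s1: b1⊕b3⊕b5⊕b7⊕b9⊕b11⊕b13⊕b15 = 0⊕1⊕0⊕1⊕0⊕1⊕0⊕0 = 1
s2: b2⊕b3⊕b6⊕b7⊕b10⊕b11⊕b14⊕b15 = 1⊕1⊕1⊕1⊕1⊕1⊕1⊕0 = 1
s4: b4⊕b5⊕b6⊕b7⊕b12⊕b13⊕b14⊕b15 = 1⊕0⊕1⊕1⊕1⊕0⊕1⊕0 = 1
s8: b8⊕b9⊕b10⊕b11⊕b12⊕b13⊕b14⊕b15 = 1⊕0⊕1⊕1⊕1⊕0⊕1⊕0 = 1
Syndrome (s8...s1) = 1111 → position 15.
Overall parity (XOR of all 16 bits, including p0): 1⊕0⊕1⊕1⊕1⊕0⊕1⊕1⊕1⊕0⊕1⊕1⊕1⊕0⊕1⊕0 = 1
Overall=1, syndrome position=15 → single-bit error at position 15.

single 15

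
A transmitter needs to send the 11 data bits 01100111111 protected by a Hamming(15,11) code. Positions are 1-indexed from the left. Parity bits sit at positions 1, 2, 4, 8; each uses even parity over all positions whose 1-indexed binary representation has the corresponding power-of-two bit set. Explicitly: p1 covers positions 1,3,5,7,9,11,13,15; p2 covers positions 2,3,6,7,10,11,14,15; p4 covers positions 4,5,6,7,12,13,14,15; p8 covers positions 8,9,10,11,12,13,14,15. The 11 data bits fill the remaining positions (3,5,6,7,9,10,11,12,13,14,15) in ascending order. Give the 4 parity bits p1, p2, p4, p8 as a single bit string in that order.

0100

Place data bits at non-power-of-two positions: b3=0, b5=1, b6=1, b7=0, b9=0, b10=1, b11=1, b12=1, b13=1, b14=1, b15=1.
p1 = XOR of data positions {3,5,7,9,11,13,15} = 0⊕1⊕0⊕0⊕1⊕1⊕1 = 0
p2 = XOR of data positions {3,6,7,10,11,14,15} = 0⊕1⊕0⊕1⊕1⊕1⊕1 = 1
p4 = XOR of data positions {5,6,7,12,13,14,15} = 1⊕1⊕0⊕1⊕1⊕1⊕1 = 0
p8 = XOR of data positions {9,10,11,12,13,14,15} = 0⊕1⊕1⊕1⊕1⊕1⊕1 = 0
Parity bits p1,p2,p4,p8 = 0100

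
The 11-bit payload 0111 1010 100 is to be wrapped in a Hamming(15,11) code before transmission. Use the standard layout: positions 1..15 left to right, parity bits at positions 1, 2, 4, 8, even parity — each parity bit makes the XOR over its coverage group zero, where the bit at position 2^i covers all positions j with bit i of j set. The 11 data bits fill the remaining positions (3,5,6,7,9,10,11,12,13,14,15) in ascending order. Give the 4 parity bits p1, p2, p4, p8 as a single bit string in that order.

Place data bits at non-power-of-two positions: b3=0, b5=1, b6=1, b7=1, b9=1, b10=0, b11=1, b12=0, b13=1, b14=0, b15=0.
p1 = XOR of data positions {3,5,7,9,11,13,15} = 0⊕1⊕1⊕1⊕1⊕1⊕0 = 1
p2 = XOR of data positions {3,6,7,10,11,14,15} = 0⊕1⊕1⊕0⊕1⊕0⊕0 = 1
p4 = XOR of data positions {5,6,7,12,13,14,15} = 1⊕1⊕1⊕0⊕1⊕0⊕0 = 0
p8 = XOR of data positions {9,10,11,12,13,14,15} = 1⊕0⊕1⊕0⊕1⊕0⊕0 = 1
Parity bits p1,p2,p4,p8 = 1101

1101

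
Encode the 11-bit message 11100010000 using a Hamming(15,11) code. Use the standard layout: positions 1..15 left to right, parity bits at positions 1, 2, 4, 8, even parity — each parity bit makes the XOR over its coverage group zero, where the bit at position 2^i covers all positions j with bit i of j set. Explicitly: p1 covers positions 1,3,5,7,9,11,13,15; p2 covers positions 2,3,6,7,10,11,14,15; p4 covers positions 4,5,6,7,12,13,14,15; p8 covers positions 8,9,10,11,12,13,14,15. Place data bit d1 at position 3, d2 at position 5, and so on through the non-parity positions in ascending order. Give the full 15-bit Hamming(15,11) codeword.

Place data bits at non-power-of-two positions: b3=1, b5=1, b6=1, b7=0, b9=0, b10=0, b11=1, b12=0, b13=0, b14=0, b15=0.
p1 = XOR of data positions {3,5,7,9,11,13,15} = 1⊕1⊕0⊕0⊕1⊕0⊕0 = 1
p2 = XOR of data positions {3,6,7,10,11,14,15} = 1⊕1⊕0⊕0⊕1⊕0⊕0 = 1
p4 = XOR of data positions {5,6,7,12,13,14,15} = 1⊕1⊕0⊕0⊕0⊕0⊕0 = 0
p8 = XOR of data positions {9,10,11,12,13,14,15} = 0⊕0⊕1⊕0⊕0⊕0⊕0 = 1
Codeword b1..b15 = 111011010010000

111011010010000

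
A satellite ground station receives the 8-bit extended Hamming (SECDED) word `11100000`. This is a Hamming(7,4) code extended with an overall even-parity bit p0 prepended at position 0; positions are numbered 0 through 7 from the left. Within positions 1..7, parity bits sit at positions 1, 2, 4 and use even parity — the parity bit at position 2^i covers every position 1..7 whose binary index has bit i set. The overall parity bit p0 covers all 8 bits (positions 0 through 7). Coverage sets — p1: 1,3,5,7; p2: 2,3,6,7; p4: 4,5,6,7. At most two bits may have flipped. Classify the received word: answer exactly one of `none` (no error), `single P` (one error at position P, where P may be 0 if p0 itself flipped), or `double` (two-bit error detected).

s1: b1⊕b3⊕b5⊕b7 = 1⊕0⊕0⊕0 = 1
s2: b2⊕b3⊕b6⊕b7 = 1⊕0⊕0⊕0 = 1
s4: b4⊕b5⊕b6⊕b7 = 0⊕0⊕0⊕0 = 0
Syndrome (s4...s1) = 011 → position 3.
Overall parity (XOR of all 8 bits, including p0): 1⊕1⊕1⊕0⊕0⊕0⊕0⊕0 = 1
Overall=1, syndrome position=3 → single-bit error at position 3.

single 3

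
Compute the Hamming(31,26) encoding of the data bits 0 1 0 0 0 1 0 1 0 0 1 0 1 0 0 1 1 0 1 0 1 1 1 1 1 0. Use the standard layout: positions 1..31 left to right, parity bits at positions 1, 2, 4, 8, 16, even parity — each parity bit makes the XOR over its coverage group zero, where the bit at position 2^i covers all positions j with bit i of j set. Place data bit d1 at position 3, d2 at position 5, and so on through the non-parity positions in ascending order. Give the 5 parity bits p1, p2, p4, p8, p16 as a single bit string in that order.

Place data bits at non-power-of-two positions: b3=0, b5=1, b6=0, b7=0, b9=0, b10=1, b11=0, b12=1, b13=0, b14=0, b15=1, b17=0, b18=1, b19=0, b20=0, b21=1, b22=1, b23=0, b24=1, b25=0, b26=1, b27=1, b28=1, b29=1, b30=1, b31=0.
p1 = XOR of data positions {3,5,7,9,11,13,15,17,19,21,23,25,27,29,31} = 0⊕1⊕0⊕0⊕0⊕0⊕1⊕0⊕0⊕1⊕0⊕0⊕1⊕1⊕0 = 1
p2 = XOR of data positions {3,6,7,10,11,14,15,18,19,22,23,26,27,30,31} = 0⊕0⊕0⊕1⊕0⊕0⊕1⊕1⊕0⊕1⊕0⊕1⊕1⊕1⊕0 = 1
p4 = XOR of data positions {5,6,7,12,13,14,15,20,21,22,23,28,29,30,31} = 1⊕0⊕0⊕1⊕0⊕0⊕1⊕0⊕1⊕1⊕0⊕1⊕1⊕1⊕0 = 0
p8 = XOR of data positions {9,10,11,12,13,14,15,24,25,26,27,28,29,30,31} = 0⊕1⊕0⊕1⊕0⊕0⊕1⊕1⊕0⊕1⊕1⊕1⊕1⊕1⊕0 = 1
p16 = XOR of data positions {17,18,19,20,21,22,23,24,25,26,27,28,29,30,31} = 0⊕1⊕0⊕0⊕1⊕1⊕0⊕1⊕0⊕1⊕1⊕1⊕1⊕1⊕0 = 1
Parity bits p1,p2,p4,p8,p16 = 11011

11011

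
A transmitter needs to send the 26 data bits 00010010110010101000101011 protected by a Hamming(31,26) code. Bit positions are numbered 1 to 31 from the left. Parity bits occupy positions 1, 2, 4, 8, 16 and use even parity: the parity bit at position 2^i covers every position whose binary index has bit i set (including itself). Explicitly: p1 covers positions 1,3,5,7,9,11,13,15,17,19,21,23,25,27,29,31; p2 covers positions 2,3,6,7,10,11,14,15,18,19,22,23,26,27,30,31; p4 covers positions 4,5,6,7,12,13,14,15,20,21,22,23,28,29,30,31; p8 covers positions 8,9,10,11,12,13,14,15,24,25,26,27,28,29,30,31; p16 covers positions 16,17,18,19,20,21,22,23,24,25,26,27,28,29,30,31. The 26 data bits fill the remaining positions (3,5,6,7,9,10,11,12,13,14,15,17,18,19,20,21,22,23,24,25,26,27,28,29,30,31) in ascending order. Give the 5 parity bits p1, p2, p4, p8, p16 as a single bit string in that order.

Place data bits at non-power-of-two positions: b3=0, b5=0, b6=0, b7=1, b9=0, b10=0, b11=1, b12=0, b13=1, b14=1, b15=0, b17=0, b18=1, b19=0, b20=1, b21=0, b22=1, b23=0, b24=0, b25=0, b26=1, b27=0, b28=1, b29=0, b30=1, b31=1.
p1 = XOR of data positions {3,5,7,9,11,13,15,17,19,21,23,25,27,29,31} = 0⊕0⊕1⊕0⊕1⊕1⊕0⊕0⊕0⊕0⊕0⊕0⊕0⊕0⊕1 = 0
p2 = XOR of data positions {3,6,7,10,11,14,15,18,19,22,23,26,27,30,31} = 0⊕0⊕1⊕0⊕1⊕1⊕0⊕1⊕0⊕1⊕0⊕1⊕0⊕1⊕1 = 0
p4 = XOR of data positions {5,6,7,12,13,14,15,20,21,22,23,28,29,30,31} = 0⊕0⊕1⊕0⊕1⊕1⊕0⊕1⊕0⊕1⊕0⊕1⊕0⊕1⊕1 = 0
p8 = XOR of data positions {9,10,11,12,13,14,15,24,25,26,27,28,29,30,31} = 0⊕0⊕1⊕0⊕1⊕1⊕0⊕0⊕0⊕1⊕0⊕1⊕0⊕1⊕1 = 1
p16 = XOR of data positions {17,18,19,20,21,22,23,24,25,26,27,28,29,30,31} = 0⊕1⊕0⊕1⊕0⊕1⊕0⊕0⊕0⊕1⊕0⊕1⊕0⊕1⊕1 = 1
Parity bits p1,p2,p4,p8,p16 = 00011

00011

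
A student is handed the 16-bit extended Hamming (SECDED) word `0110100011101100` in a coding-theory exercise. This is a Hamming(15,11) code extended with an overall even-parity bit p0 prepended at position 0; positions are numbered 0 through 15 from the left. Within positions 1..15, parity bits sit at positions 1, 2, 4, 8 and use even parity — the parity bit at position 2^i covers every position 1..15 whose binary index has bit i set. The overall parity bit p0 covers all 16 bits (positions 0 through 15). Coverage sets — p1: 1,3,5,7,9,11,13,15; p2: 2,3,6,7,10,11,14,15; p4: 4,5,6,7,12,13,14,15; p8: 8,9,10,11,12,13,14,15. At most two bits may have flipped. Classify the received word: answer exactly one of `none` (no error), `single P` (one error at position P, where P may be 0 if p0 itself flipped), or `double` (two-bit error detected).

double

s1: b1⊕b3⊕b5⊕b7⊕b9⊕b11⊕b13⊕b15 = 1⊕0⊕0⊕0⊕1⊕0⊕1⊕0 = 1
s2: b2⊕b3⊕b6⊕b7⊕b10⊕b11⊕b14⊕b15 = 1⊕0⊕0⊕0⊕1⊕0⊕0⊕0 = 0
s4: b4⊕b5⊕b6⊕b7⊕b12⊕b13⊕b14⊕b15 = 1⊕0⊕0⊕0⊕1⊕1⊕0⊕0 = 1
s8: b8⊕b9⊕b10⊕b11⊕b12⊕b13⊕b14⊕b15 = 1⊕1⊕1⊕0⊕1⊕1⊕0⊕0 = 1
Syndrome (s8...s1) = 1101 → position 13.
Overall parity (XOR of all 16 bits, including p0): 0⊕1⊕1⊕0⊕1⊕0⊕0⊕0⊕1⊕1⊕1⊕0⊕1⊕1⊕0⊕0 = 0
Overall=0, syndrome position=13 → double-bit error detected (uncorrectable).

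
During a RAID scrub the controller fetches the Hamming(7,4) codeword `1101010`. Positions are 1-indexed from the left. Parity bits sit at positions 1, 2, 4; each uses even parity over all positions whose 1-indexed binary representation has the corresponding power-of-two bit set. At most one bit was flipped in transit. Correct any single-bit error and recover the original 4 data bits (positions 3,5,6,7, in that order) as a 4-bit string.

s1: b1⊕b3⊕b5⊕b7 = 1⊕0⊕0⊕0 = 1
s2: b2⊕b3⊕b6⊕b7 = 1⊕0⊕1⊕0 = 0
s4: b4⊕b5⊕b6⊕b7 = 1⊕0⊕1⊕0 = 0
Syndrome (s4...s1) = 001 → position 1.
Flip bit 1: corrected codeword = 0101010
Data bits at positions 3,5,6,7: 0010

0010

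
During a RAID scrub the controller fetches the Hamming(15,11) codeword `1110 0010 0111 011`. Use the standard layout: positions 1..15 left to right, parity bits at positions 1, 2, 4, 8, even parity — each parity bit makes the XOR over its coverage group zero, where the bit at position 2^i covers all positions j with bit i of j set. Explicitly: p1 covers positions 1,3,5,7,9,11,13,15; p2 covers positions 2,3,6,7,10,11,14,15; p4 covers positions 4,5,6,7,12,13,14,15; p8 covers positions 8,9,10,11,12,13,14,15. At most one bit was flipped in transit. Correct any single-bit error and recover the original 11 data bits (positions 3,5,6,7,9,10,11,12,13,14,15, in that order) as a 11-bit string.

s1: b1⊕b3⊕b5⊕b7⊕b9⊕b11⊕b13⊕b15 = 1⊕1⊕0⊕1⊕0⊕1⊕0⊕1 = 1
s2: b2⊕b3⊕b6⊕b7⊕b10⊕b11⊕b14⊕b15 = 1⊕1⊕0⊕1⊕1⊕1⊕1⊕1 = 1
s4: b4⊕b5⊕b6⊕b7⊕b12⊕b13⊕b14⊕b15 = 0⊕0⊕0⊕1⊕1⊕0⊕1⊕1 = 0
s8: b8⊕b9⊕b10⊕b11⊕b12⊕b13⊕b14⊕b15 = 0⊕0⊕1⊕1⊕1⊕0⊕1⊕1 = 1
Syndrome (s8...s1) = 1011 → position 11.
Flip bit 11: corrected codeword = 111000100101011
Data bits at positions 3,5,6,7,9,10,11,12,13,14,15: 10010101011

10010101011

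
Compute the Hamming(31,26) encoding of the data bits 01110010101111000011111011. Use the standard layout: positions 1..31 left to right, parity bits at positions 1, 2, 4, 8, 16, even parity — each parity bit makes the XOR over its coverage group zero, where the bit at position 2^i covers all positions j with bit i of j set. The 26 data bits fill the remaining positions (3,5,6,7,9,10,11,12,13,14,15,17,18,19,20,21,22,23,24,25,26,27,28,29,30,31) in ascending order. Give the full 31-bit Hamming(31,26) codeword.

0000111000101010111000011111011

Place data bits at non-power-of-two positions: b3=0, b5=1, b6=1, b7=1, b9=0, b10=0, b11=1, b12=0, b13=1, b14=0, b15=1, b17=1, b18=1, b19=1, b20=0, b21=0, b22=0, b23=0, b24=1, b25=1, b26=1, b27=1, b28=1, b29=0, b30=1, b31=1.
p1 = XOR of data positions {3,5,7,9,11,13,15,17,19,21,23,25,27,29,31} = 0⊕1⊕1⊕0⊕1⊕1⊕1⊕1⊕1⊕0⊕0⊕1⊕1⊕0⊕1 = 0
p2 = XOR of data positions {3,6,7,10,11,14,15,18,19,22,23,26,27,30,31} = 0⊕1⊕1⊕0⊕1⊕0⊕1⊕1⊕1⊕0⊕0⊕1⊕1⊕1⊕1 = 0
p4 = XOR of data positions {5,6,7,12,13,14,15,20,21,22,23,28,29,30,31} = 1⊕1⊕1⊕0⊕1⊕0⊕1⊕0⊕0⊕0⊕0⊕1⊕0⊕1⊕1 = 0
p8 = XOR of data positions {9,10,11,12,13,14,15,24,25,26,27,28,29,30,31} = 0⊕0⊕1⊕0⊕1⊕0⊕1⊕1⊕1⊕1⊕1⊕1⊕0⊕1⊕1 = 0
p16 = XOR of data positions {17,18,19,20,21,22,23,24,25,26,27,28,29,30,31} = 1⊕1⊕1⊕0⊕0⊕0⊕0⊕1⊕1⊕1⊕1⊕1⊕0⊕1⊕1 = 0
Codeword b1..b31 = 0000111000101010111000011111011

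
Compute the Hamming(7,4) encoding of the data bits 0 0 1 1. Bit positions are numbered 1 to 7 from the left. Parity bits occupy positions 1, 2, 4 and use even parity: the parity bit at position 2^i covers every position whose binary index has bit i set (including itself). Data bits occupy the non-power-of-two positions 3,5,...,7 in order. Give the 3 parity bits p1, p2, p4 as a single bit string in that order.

Place data bits at non-power-of-two positions: b3=0, b5=0, b6=1, b7=1.
p1 = XOR of data positions {3,5,7} = 0⊕0⊕1 = 1
p2 = XOR of data positions {3,6,7} = 0⊕1⊕1 = 0
p4 = XOR of data positions {5,6,7} = 0⊕1⊕1 = 0
Parity bits p1,p2,p4 = 100

100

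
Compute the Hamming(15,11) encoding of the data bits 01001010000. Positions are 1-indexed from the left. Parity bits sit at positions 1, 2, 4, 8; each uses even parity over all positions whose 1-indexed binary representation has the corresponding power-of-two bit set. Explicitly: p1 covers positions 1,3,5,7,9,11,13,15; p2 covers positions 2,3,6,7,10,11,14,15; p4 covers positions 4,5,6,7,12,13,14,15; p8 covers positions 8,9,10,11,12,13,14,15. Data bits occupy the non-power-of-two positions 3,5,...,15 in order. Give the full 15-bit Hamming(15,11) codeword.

Place data bits at non-power-of-two positions: b3=0, b5=1, b6=0, b7=0, b9=1, b10=0, b11=1, b12=0, b13=0, b14=0, b15=0.
p1 = XOR of data positions {3,5,7,9,11,13,15} = 0⊕1⊕0⊕1⊕1⊕0⊕0 = 1
p2 = XOR of data positions {3,6,7,10,11,14,15} = 0⊕0⊕0⊕0⊕1⊕0⊕0 = 1
p4 = XOR of data positions {5,6,7,12,13,14,15} = 1⊕0⊕0⊕0⊕0⊕0⊕0 = 1
p8 = XOR of data positions {9,10,11,12,13,14,15} = 1⊕0⊕1⊕0⊕0⊕0⊕0 = 0
Codeword b1..b15 = 110110001010000

110110001010000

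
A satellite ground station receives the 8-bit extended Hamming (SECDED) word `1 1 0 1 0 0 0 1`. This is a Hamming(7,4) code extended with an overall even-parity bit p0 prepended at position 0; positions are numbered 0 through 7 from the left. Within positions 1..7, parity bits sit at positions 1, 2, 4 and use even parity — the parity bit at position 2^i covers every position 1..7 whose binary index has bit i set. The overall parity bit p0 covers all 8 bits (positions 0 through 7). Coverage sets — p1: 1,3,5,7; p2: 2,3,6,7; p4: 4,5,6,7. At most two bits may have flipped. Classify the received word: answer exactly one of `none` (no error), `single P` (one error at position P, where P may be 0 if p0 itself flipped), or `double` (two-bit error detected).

double

s1: b1⊕b3⊕b5⊕b7 = 1⊕1⊕0⊕1 = 1
s2: b2⊕b3⊕b6⊕b7 = 0⊕1⊕0⊕1 = 0
s4: b4⊕b5⊕b6⊕b7 = 0⊕0⊕0⊕1 = 1
Syndrome (s4...s1) = 101 → position 5.
Overall parity (XOR of all 8 bits, including p0): 1⊕1⊕0⊕1⊕0⊕0⊕0⊕1 = 0
Overall=0, syndrome position=5 → double-bit error detected (uncorrectable).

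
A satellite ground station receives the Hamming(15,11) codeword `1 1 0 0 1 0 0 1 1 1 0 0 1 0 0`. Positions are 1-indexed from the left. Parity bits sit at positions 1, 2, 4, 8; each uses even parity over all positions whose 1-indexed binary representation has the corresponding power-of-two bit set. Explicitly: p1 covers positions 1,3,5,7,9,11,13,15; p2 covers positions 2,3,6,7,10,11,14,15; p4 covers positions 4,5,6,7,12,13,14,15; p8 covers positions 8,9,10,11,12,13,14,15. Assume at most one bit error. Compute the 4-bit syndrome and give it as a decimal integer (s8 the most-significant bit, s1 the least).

0

s1: b1⊕b3⊕b5⊕b7⊕b9⊕b11⊕b13⊕b15 = 1⊕0⊕1⊕0⊕1⊕0⊕1⊕0 = 0
s2: b2⊕b3⊕b6⊕b7⊕b10⊕b11⊕b14⊕b15 = 1⊕0⊕0⊕0⊕1⊕0⊕0⊕0 = 0
s4: b4⊕b5⊕b6⊕b7⊕b12⊕b13⊕b14⊕b15 = 0⊕1⊕0⊕0⊕0⊕1⊕0⊕0 = 0
s8: b8⊕b9⊕b10⊕b11⊕b12⊕b13⊕b14⊕b15 = 1⊕1⊕1⊕0⊕0⊕1⊕0⊕0 = 0
Syndrome (s8...s1) = 0000 → position 0 (no error).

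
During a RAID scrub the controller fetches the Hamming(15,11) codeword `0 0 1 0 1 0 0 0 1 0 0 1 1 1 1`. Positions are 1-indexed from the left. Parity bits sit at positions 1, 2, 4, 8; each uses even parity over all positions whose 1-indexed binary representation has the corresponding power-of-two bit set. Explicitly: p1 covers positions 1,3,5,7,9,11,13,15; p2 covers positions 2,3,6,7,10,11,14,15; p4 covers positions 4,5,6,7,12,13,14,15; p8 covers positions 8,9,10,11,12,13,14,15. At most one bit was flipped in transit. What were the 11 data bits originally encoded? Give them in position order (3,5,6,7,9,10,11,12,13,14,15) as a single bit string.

s1: b1⊕b3⊕b5⊕b7⊕b9⊕b11⊕b13⊕b15 = 0⊕1⊕1⊕0⊕1⊕0⊕1⊕1 = 1
s2: b2⊕b3⊕b6⊕b7⊕b10⊕b11⊕b14⊕b15 = 0⊕1⊕0⊕0⊕0⊕0⊕1⊕1 = 1
s4: b4⊕b5⊕b6⊕b7⊕b12⊕b13⊕b14⊕b15 = 0⊕1⊕0⊕0⊕1⊕1⊕1⊕1 = 1
s8: b8⊕b9⊕b10⊕b11⊕b12⊕b13⊕b14⊕b15 = 0⊕1⊕0⊕0⊕1⊕1⊕1⊕1 = 1
Syndrome (s8...s1) = 1111 → position 15.
Flip bit 15: corrected codeword = 001010001001110
Data bits at positions 3,5,6,7,9,10,11,12,13,14,15: 11001001110

11001001110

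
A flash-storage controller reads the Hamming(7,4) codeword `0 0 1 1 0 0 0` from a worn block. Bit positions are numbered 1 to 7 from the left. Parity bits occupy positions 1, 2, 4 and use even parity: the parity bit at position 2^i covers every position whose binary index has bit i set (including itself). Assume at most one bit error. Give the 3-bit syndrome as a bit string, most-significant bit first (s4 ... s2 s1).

111

s1: b1⊕b3⊕b5⊕b7 = 0⊕1⊕0⊕0 = 1
s2: b2⊕b3⊕b6⊕b7 = 0⊕1⊕0⊕0 = 1
s4: b4⊕b5⊕b6⊕b7 = 1⊕0⊕0⊕0 = 1
Syndrome (s4...s1) = 111 → position 7.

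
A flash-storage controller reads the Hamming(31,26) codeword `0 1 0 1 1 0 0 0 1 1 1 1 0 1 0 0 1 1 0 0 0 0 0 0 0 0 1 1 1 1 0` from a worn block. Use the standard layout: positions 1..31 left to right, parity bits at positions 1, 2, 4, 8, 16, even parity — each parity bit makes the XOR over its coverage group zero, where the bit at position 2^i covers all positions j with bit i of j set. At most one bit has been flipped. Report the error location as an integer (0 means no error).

s1: b1⊕b3⊕b5⊕b7⊕b9⊕b11⊕b13⊕b15⊕b17⊕b19⊕b21⊕b23⊕b25⊕b27⊕b29⊕b31 = 0⊕0⊕1⊕0⊕1⊕1⊕0⊕0⊕1⊕0⊕0⊕0⊕0⊕1⊕1⊕0 = 0
s2: b2⊕b3⊕b6⊕b7⊕b10⊕b11⊕b14⊕b15⊕b18⊕b19⊕b22⊕b23⊕b26⊕b27⊕b30⊕b31 = 1⊕0⊕0⊕0⊕1⊕1⊕1⊕0⊕1⊕0⊕0⊕0⊕0⊕1⊕1⊕0 = 1
s4: b4⊕b5⊕b6⊕b7⊕b12⊕b13⊕b14⊕b15⊕b20⊕b21⊕b22⊕b23⊕b28⊕b29⊕b30⊕b31 = 1⊕1⊕0⊕0⊕1⊕0⊕1⊕0⊕0⊕0⊕0⊕0⊕1⊕1⊕1⊕0 = 1
s8: b8⊕b9⊕b10⊕b11⊕b12⊕b13⊕b14⊕b15⊕b24⊕b25⊕b26⊕b27⊕b28⊕b29⊕b30⊕b31 = 0⊕1⊕1⊕1⊕1⊕0⊕1⊕0⊕0⊕0⊕0⊕1⊕1⊕1⊕1⊕0 = 1
s16: b16⊕b17⊕b18⊕b19⊕b20⊕b21⊕b22⊕b23⊕b24⊕b25⊕b26⊕b27⊕b28⊕b29⊕b30⊕b31 = 0⊕1⊕1⊕0⊕0⊕0⊕0⊕0⊕0⊕0⊕0⊕1⊕1⊕1⊕1⊕0 = 0
Syndrome (s16...s1) = 01110 → position 14.

14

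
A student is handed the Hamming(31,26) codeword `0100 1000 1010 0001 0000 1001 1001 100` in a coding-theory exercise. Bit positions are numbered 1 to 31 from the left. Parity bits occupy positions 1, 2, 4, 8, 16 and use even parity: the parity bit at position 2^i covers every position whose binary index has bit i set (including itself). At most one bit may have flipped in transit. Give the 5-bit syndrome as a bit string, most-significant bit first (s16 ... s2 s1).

00000

s1: b1⊕b3⊕b5⊕b7⊕b9⊕b11⊕b13⊕b15⊕b17⊕b19⊕b21⊕b23⊕b25⊕b27⊕b29⊕b31 = 0⊕0⊕1⊕0⊕1⊕1⊕0⊕0⊕0⊕0⊕1⊕0⊕1⊕0⊕1⊕0 = 0
s2: b2⊕b3⊕b6⊕b7⊕b10⊕b11⊕b14⊕b15⊕b18⊕b19⊕b22⊕b23⊕b26⊕b27⊕b30⊕b31 = 1⊕0⊕0⊕0⊕0⊕1⊕0⊕0⊕0⊕0⊕0⊕0⊕0⊕0⊕0⊕0 = 0
s4: b4⊕b5⊕b6⊕b7⊕b12⊕b13⊕b14⊕b15⊕b20⊕b21⊕b22⊕b23⊕b28⊕b29⊕b30⊕b31 = 0⊕1⊕0⊕0⊕0⊕0⊕0⊕0⊕0⊕1⊕0⊕0⊕1⊕1⊕0⊕0 = 0
s8: b8⊕b9⊕b10⊕b11⊕b12⊕b13⊕b14⊕b15⊕b24⊕b25⊕b26⊕b27⊕b28⊕b29⊕b30⊕b31 = 0⊕1⊕0⊕1⊕0⊕0⊕0⊕0⊕1⊕1⊕0⊕0⊕1⊕1⊕0⊕0 = 0
s16: b16⊕b17⊕b18⊕b19⊕b20⊕b21⊕b22⊕b23⊕b24⊕b25⊕b26⊕b27⊕b28⊕b29⊕b30⊕b31 = 1⊕0⊕0⊕0⊕0⊕1⊕0⊕0⊕1⊕1⊕0⊕0⊕1⊕1⊕0⊕0 = 0
Syndrome (s16...s1) = 00000 → position 0 (no error).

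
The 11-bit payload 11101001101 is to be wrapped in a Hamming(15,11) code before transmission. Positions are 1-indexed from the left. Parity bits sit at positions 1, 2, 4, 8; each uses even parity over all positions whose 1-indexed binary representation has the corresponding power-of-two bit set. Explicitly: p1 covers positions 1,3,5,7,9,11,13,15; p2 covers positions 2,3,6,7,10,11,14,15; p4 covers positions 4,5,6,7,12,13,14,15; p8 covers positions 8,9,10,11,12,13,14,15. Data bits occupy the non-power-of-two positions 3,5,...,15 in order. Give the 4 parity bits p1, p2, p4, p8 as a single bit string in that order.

Place data bits at non-power-of-two positions: b3=1, b5=1, b6=1, b7=0, b9=1, b10=0, b11=0, b12=1, b13=1, b14=0, b15=1.
p1 = XOR of data positions {3,5,7,9,11,13,15} = 1⊕1⊕0⊕1⊕0⊕1⊕1 = 1
p2 = XOR of data positions {3,6,7,10,11,14,15} = 1⊕1⊕0⊕0⊕0⊕0⊕1 = 1
p4 = XOR of data positions {5,6,7,12,13,14,15} = 1⊕1⊕0⊕1⊕1⊕0⊕1 = 1
p8 = XOR of data positions {9,10,11,12,13,14,15} = 1⊕0⊕0⊕1⊕1⊕0⊕1 = 0
Parity bits p1,p2,p4,p8 = 1110

1110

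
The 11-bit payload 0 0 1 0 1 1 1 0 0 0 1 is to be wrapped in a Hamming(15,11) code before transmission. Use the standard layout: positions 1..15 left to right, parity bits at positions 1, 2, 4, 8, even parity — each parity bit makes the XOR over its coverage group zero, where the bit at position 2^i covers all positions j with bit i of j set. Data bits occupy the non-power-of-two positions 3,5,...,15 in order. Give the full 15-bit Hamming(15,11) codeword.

Place data bits at non-power-of-two positions: b3=0, b5=0, b6=1, b7=0, b9=1, b10=1, b11=1, b12=0, b13=0, b14=0, b15=1.
p1 = XOR of data positions {3,5,7,9,11,13,15} = 0⊕0⊕0⊕1⊕1⊕0⊕1 = 1
p2 = XOR of data positions {3,6,7,10,11,14,15} = 0⊕1⊕0⊕1⊕1⊕0⊕1 = 0
p4 = XOR of data positions {5,6,7,12,13,14,15} = 0⊕1⊕0⊕0⊕0⊕0⊕1 = 0
p8 = XOR of data positions {9,10,11,12,13,14,15} = 1⊕1⊕1⊕0⊕0⊕0⊕1 = 0
Codeword b1..b15 = 100001001110001

100001001110001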